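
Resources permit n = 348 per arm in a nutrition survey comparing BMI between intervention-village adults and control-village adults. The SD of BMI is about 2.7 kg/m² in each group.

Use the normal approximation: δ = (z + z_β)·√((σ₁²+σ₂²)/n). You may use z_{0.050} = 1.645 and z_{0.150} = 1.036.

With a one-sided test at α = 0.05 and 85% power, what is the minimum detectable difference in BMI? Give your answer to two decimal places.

Minimum detectable difference ≈ 0.55 kg/m²

δ = (z_α + z_β) · √((σ₁²+σ₂²)/n)
  = (1.645 + 1.036) · √(14.58/348)
  = 2.681 · √0.0419
  = 2.681 · 0.2047
  = 0.5488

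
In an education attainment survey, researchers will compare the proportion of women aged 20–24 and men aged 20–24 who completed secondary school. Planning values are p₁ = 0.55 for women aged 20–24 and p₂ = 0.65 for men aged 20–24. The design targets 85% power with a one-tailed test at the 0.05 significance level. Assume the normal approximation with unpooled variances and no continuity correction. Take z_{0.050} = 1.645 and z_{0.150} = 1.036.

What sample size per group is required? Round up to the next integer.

n = (z_α + z_β)² · [p₁(1−p₁) + p₂(1−p₂)] / (p₁ − p₂)²
  = (1.645 + 1.036)² · (0.55·0.45 + 0.65·0.35) / (-0.10)²
  = (2.681)² · (0.2475 + 0.2275) / 0.0100
  = 7.1878 · 0.4750 / 0.0100
  = 341.42
Round up → n = 342 per group.

n = 342 per group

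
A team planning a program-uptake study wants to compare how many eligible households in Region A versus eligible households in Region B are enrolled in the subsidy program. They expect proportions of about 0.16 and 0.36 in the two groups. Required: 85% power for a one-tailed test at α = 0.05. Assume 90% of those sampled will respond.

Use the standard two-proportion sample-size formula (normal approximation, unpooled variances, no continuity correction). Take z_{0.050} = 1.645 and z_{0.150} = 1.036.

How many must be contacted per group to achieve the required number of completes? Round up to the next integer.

n = (z_α + z_β)² · [p₁(1−p₁) + p₂(1−p₂)] / (p₁ − p₂)²
  = (1.645 + 1.036)² · (0.16·0.84 + 0.36·0.64) / (-0.20)²
  = (2.681)² · (0.1344 + 0.2304) / 0.0400
  = 7.1878 · 0.3648 / 0.0400
  = 65.55
Adjust for 90% response: 65.55 / 0.90 = 72.84.
Round up → n = 73 per group.

n = 73 per group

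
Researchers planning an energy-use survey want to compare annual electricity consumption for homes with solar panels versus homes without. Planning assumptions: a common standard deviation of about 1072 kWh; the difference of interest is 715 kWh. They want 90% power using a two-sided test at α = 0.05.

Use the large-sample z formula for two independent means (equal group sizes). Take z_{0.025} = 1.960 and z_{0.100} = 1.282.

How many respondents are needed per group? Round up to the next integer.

n = (z_{α/2} + z_β)² · (σ₁² + σ₂²) / δ²
  = (1.960 + 1.282)² · (2·1072² = 2298368) / 715²
  = 10.5106 · 2298368 / 511225
  = 47.25
Round up → n = 48 per group.

n = 48 per group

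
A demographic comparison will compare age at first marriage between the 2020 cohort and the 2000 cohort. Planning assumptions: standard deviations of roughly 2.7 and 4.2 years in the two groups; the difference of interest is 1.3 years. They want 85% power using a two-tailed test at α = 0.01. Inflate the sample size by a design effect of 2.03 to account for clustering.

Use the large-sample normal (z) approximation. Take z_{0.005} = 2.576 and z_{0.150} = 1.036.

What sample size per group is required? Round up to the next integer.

n = 391 per group

n = (z_{α/2} + z_β)² · (σ₁² + σ₂²) / δ²
  = (2.576 + 1.036)² · (2.7² + 4.2² = 24.93) / 1.3²
  = 13.0465 · 24.93 / 1.69
  = 192.46
Design effect: 2.03 × 192.46 = 390.69.
Round up → n = 391 per group.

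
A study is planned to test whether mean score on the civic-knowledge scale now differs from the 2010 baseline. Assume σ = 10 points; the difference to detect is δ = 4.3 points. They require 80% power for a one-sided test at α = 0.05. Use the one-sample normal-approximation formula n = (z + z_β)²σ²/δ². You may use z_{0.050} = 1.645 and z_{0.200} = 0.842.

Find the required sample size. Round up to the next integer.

n = (z_α + z_β)² · σ² / δ²
  = (1.645 + 0.842)² · 10² / 4.3²
  = 6.1852 · 100 / 18.49
  = 33.45
Round up → n = 34.

n = 34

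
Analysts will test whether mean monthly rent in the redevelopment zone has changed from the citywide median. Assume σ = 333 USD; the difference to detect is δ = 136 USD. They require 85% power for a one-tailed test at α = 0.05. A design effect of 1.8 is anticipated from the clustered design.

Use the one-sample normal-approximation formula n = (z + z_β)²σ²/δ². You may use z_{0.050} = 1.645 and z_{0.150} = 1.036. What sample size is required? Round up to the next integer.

n = 78

n = (z_α + z_β)² · σ² / δ²
  = (1.645 + 1.036)² · 333² / 136²
  = 7.1878 · 110889 / 18496
  = 43.09
Design effect: 1.8 × 43.09 = 77.57.
Round up → n = 78.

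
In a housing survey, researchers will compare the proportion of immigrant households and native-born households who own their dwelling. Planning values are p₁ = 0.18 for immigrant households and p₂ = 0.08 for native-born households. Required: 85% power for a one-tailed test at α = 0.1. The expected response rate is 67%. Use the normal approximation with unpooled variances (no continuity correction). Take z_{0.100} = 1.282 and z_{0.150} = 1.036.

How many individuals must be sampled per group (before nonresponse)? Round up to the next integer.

n = 178 per group

n = (z_α + z_β)² · [p₁(1−p₁) + p₂(1−p₂)] / (p₁ − p₂)²
  = (1.282 + 1.036)² · (0.18·0.82 + 0.08·0.92) / (0.10)²
  = (2.318)² · (0.1476 + 0.0736) / 0.0100
  = 5.3731 · 0.2212 / 0.0100
  = 118.85
Adjust for 67% response: 118.85 / 0.67 = 177.39.
Round up → n = 178 per group.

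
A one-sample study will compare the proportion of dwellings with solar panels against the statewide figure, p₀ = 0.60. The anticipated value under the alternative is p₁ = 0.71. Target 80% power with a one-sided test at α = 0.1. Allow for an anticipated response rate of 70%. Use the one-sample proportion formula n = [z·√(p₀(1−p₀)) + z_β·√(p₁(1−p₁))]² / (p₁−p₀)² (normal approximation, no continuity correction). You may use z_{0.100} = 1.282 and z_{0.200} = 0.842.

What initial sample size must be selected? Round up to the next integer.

n = [z_α·√(p₀q₀) + z_β·√(p₁q₁)]² / (p₁ − p₀)²
  = [1.282·√(0.60·0.40) + 0.842·√(0.71·0.29)]² / (0.11)²
  = [1.282·0.4899 + 0.842·0.4538]² / 0.0121
  = [1.0101]² / 0.0121
  = 84.33
Adjust for 70% response: 84.33 / 0.70 = 120.46.
Round up → n = 121.

n = 121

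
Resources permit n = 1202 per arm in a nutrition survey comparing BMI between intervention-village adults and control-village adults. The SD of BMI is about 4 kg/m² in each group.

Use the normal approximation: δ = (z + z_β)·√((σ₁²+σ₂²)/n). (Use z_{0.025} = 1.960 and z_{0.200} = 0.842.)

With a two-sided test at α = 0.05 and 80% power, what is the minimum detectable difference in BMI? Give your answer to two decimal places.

Minimum detectable difference ≈ 0.46 kg/m²

δ = (z_{α/2} + z_β) · √((σ₁²+σ₂²)/n)
  = (1.960 + 0.842) · √(32/1202)
  = 2.802 · √0.02662
  = 2.802 · 0.1632
  = 0.4572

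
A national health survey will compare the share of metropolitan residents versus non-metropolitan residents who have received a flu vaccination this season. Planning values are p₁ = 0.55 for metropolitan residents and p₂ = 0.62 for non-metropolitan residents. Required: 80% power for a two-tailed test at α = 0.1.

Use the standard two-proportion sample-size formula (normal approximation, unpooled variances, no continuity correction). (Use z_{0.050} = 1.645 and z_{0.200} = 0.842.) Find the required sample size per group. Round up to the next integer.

n = (z_{α/2} + z_β)² · [p₁(1−p₁) + p₂(1−p₂)] / (p₁ − p₂)²
  = (1.645 + 0.842)² · (0.55·0.45 + 0.62·0.38) / (-0.07)²
  = (2.487)² · (0.2475 + 0.2356) / 0.0049
  = 6.1852 · 0.4831 / 0.0049
  = 609.81
Round up → n = 610 per group.

n = 610 per group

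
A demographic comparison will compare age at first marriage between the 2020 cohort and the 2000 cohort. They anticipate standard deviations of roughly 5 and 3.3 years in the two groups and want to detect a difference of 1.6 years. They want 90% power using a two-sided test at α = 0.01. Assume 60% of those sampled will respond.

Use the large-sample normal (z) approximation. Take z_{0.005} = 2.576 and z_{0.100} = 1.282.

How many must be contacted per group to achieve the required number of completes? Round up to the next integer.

n = 348 per group

n = (z_{α/2} + z_β)² · (σ₁² + σ₂²) / δ²
  = (2.576 + 1.282)² · (5² + 3.3² = 35.89) / 1.6²
  = 14.8842 · 35.89 / 2.56
  = 208.67
Adjust for 60% response: 208.67 / 0.60 = 347.78.
Round up → n = 348 per group.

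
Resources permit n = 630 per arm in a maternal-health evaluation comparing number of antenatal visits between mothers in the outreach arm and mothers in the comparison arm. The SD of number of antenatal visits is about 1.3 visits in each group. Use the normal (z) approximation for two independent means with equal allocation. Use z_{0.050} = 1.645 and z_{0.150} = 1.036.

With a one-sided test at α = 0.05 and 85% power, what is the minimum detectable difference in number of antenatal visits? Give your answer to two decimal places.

δ = (z_α + z_β) · √((σ₁²+σ₂²)/n)
  = (1.645 + 1.036) · √(3.38/630)
  = 2.681 · √0.00537
  = 2.681 · 0.0732
  = 0.1964

Minimum detectable difference ≈ 0.20 visits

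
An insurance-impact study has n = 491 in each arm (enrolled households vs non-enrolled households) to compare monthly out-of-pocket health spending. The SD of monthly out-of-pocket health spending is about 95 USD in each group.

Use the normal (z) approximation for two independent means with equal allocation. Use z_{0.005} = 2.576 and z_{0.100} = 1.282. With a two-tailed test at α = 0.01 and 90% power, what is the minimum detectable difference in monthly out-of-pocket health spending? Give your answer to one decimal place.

δ = (z_{α/2} + z_β) · √((σ₁²+σ₂²)/n)
  = (2.576 + 1.282) · √(18050/491)
  = 3.858 · √36.7617
  = 3.858 · 6.0631
  = 23.3916

Minimum detectable difference ≈ 23.4 USD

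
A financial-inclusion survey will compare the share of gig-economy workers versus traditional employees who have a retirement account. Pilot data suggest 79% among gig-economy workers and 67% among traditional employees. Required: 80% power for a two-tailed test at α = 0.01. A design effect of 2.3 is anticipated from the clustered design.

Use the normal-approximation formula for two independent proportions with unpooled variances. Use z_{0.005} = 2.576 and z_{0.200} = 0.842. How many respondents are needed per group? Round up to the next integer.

n = 723 per group

n = (z_{α/2} + z_β)² · [p₁(1−p₁) + p₂(1−p₂)] / (p₁ − p₂)²
  = (2.576 + 0.842)² · (0.79·0.21 + 0.67·0.33) / (0.12)²
  = (3.418)² · (0.1659 + 0.2211) / 0.0144
  = 11.6827 · 0.3870 / 0.0144
  = 313.97
Design effect: 2.3 × 313.97 = 722.14.
Round up → n = 723 per group.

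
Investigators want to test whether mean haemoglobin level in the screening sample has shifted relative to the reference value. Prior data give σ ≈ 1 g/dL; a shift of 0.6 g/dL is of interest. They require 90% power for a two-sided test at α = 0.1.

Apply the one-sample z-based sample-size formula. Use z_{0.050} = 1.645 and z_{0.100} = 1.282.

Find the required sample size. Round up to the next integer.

n = (z_{α/2} + z_β)² · σ² / δ²
  = (1.645 + 1.282)² · 1² / 0.6²
  = 8.5673 · 1 / 0.36
  = 23.80
Round up → n = 24.

n = 24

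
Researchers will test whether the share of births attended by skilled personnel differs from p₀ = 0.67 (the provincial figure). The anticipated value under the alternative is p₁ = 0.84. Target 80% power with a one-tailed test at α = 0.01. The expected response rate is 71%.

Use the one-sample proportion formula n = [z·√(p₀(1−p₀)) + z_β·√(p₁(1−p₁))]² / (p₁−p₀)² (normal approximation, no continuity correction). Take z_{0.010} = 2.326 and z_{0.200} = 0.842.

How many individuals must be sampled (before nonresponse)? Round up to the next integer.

n = 96

n = [z_α·√(p₀q₀) + z_β·√(p₁q₁)]² / (p₁ − p₀)²
  = [2.326·√(0.67·0.33) + 0.842·√(0.84·0.16)]² / (0.17)²
  = [2.326·0.4702 + 0.842·0.3666]² / 0.0289
  = [1.4024]² / 0.0289
  = 68.05
Adjust for 71% response: 68.05 / 0.71 = 95.85.
Round up → n = 96.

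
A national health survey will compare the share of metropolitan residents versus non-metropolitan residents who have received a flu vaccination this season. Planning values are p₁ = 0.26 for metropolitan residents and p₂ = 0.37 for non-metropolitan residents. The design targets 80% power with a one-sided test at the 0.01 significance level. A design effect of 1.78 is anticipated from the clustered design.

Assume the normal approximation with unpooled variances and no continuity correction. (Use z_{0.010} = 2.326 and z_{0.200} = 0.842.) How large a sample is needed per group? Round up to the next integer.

n = (z_α + z_β)² · [p₁(1−p₁) + p₂(1−p₂)] / (p₁ − p₂)²
  = (2.326 + 0.842)² · (0.26·0.74 + 0.37·0.63) / (-0.11)²
  = (3.168)² · (0.1924 + 0.2331) / 0.0121
  = 10.0362 · 0.4255 / 0.0121
  = 352.93
Design effect: 1.78 × 352.93 = 628.21.
Round up → n = 629 per group.

n = 629 per group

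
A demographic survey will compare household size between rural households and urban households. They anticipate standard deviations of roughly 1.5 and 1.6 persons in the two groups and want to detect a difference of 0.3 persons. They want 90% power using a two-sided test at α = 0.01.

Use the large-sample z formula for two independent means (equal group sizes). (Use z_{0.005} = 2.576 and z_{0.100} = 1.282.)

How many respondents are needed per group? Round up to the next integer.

n = 796 per group

n = (z_{α/2} + z_β)² · (σ₁² + σ₂²) / δ²
  = (2.576 + 1.282)² · (1.5² + 1.6² = 4.81) / 0.3²
  = 14.8842 · 4.81 / 0.09
  = 795.48
Round up → n = 796 per group.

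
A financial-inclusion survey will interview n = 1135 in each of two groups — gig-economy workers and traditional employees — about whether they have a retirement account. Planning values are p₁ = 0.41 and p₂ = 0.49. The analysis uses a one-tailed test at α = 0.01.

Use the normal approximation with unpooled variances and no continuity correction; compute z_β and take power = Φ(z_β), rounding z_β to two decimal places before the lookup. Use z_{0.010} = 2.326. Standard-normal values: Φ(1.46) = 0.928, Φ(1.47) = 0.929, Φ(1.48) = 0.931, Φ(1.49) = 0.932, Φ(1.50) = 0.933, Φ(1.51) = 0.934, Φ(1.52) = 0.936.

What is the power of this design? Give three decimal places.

Power ≈ 0.936

z_β = |p₁−p₂|·√(n/[p₁q₁+p₂q₂]) − z_α
    = 0.08 · √(1135/0.4918) − 2.326
    = 0.08 · 48.0401 − 2.326
    = 3.8432 − 2.326 = 1.5172 → 1.52
Power = Φ(1.52) = 0.936.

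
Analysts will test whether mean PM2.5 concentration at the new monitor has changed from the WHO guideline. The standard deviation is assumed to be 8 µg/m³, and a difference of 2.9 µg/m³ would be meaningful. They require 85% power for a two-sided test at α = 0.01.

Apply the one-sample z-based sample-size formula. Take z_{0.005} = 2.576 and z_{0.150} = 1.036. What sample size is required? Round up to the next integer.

n = (z_{α/2} + z_β)² · σ² / δ²
  = (2.576 + 1.036)² · 8² / 2.9²
  = 13.0465 · 64 / 8.41
  = 99.28
Round up → n = 100.

n = 100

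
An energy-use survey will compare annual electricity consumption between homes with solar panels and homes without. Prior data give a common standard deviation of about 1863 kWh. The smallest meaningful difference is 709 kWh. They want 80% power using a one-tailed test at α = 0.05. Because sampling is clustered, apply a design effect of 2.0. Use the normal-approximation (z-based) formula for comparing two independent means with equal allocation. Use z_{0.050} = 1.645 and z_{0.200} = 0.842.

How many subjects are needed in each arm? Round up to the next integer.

n = 171 per group

n = (z_α + z_β)² · (σ₁² + σ₂²) / δ²
  = (1.645 + 0.842)² · (2·1863² = 6941538) / 709²
  = 6.1852 · 6941538 / 502681
  = 85.41
Design effect: 2.0 × 85.41 = 170.82.
Round up → n = 171 per group.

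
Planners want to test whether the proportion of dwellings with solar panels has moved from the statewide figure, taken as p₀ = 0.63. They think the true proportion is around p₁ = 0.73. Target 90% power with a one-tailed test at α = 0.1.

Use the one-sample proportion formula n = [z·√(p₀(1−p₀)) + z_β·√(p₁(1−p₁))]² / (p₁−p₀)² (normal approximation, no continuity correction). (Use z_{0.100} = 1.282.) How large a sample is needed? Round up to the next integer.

n = 142

n = [z_α·√(p₀q₀) + z_β·√(p₁q₁)]² / (p₁ − p₀)²
  = [1.282·√(0.63·0.37) + 1.282·√(0.73·0.27)]² / (0.10)²
  = [1.282·0.4828 + 1.282·0.4440]² / 0.0100
  = [1.1881]² / 0.0100
  = 141.16
Round up → n = 142.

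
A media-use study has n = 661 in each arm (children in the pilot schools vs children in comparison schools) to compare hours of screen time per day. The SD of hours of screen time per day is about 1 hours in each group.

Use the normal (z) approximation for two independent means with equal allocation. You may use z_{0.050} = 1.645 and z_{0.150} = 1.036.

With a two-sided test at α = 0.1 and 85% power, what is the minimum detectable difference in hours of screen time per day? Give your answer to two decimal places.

Minimum detectable difference ≈ 0.15 hours

δ = (z_{α/2} + z_β) · √((σ₁²+σ₂²)/n)
  = (1.645 + 1.036) · √(2/661)
  = 2.681 · √0.00303
  = 2.681 · 0.0550
  = 0.1475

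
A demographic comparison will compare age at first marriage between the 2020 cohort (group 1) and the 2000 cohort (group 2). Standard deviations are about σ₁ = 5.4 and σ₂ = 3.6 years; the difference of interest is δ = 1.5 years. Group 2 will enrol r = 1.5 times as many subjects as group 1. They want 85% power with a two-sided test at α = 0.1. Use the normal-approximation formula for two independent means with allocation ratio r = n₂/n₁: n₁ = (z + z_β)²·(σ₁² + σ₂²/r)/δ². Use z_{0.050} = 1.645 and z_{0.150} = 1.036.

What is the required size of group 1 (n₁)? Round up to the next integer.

n₁ = 121

n₁ = (z_{α/2} + z_β)² · (σ₁² + σ₂²/r) / δ²
   = (1.645 + 1.036)² · (5.4² + 3.6²/1.5) / 1.5²
   = 7.1878 · (29.16 + 8.64) / 2.25
   = 7.1878 · 37.8 / 2.25
   = 120.75
Round up → n₁ = 121; n₂ = r·n₁ = 1.5 × 121 = 182.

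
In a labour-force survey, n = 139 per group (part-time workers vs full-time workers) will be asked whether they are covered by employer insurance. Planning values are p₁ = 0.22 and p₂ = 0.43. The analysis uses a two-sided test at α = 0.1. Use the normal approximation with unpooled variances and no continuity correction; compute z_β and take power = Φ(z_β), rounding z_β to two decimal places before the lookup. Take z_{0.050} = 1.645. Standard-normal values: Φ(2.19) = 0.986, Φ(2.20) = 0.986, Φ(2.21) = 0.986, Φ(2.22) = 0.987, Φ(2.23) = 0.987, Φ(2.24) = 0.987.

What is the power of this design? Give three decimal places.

Power ≈ 0.986

z_β = |p₁−p₂|·√(n/[p₁q₁+p₂q₂]) − z_{α/2}
    = 0.21 · √(139/0.4167) − 1.645
    = 0.21 · 18.2640 − 1.645
    = 3.8354 − 1.645 = 2.1904 → 2.19
Power = Φ(2.19) = 0.986.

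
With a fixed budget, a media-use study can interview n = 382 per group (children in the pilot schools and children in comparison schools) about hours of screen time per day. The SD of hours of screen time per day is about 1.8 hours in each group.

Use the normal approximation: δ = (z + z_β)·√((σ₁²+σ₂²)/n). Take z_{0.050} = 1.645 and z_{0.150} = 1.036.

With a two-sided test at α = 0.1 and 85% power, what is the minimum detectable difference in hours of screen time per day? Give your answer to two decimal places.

δ = (z_{α/2} + z_β) · √((σ₁²+σ₂²)/n)
  = (1.645 + 1.036) · √(6.48/382)
  = 2.681 · √0.01696
  = 2.681 · 0.1302
  = 0.3492

Minimum detectable difference ≈ 0.35 hours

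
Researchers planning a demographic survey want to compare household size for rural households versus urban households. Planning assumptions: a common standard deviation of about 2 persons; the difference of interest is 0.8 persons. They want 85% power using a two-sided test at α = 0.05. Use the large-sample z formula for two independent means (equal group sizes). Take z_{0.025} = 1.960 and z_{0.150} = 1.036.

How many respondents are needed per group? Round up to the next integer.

n = (z_{α/2} + z_β)² · (σ₁² + σ₂²) / δ²
  = (1.960 + 1.036)² · (2·2² = 8) / 0.8²
  = 8.9760 · 8 / 0.64
  = 112.20
Round up → n = 113 per group.

n = 113 per group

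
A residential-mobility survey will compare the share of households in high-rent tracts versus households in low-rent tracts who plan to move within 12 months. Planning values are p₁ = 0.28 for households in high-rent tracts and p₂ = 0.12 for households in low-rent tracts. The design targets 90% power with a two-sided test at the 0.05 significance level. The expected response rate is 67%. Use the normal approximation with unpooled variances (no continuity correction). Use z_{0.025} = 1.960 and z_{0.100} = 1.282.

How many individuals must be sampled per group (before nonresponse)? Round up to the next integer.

n = (z_{α/2} + z_β)² · [p₁(1−p₁) + p₂(1−p₂)] / (p₁ − p₂)²
  = (1.960 + 1.282)² · (0.28·0.72 + 0.12·0.88) / (0.16)²
  = (3.242)² · (0.2016 + 0.1056) / 0.0256
  = 10.5106 · 0.3072 / 0.0256
  = 126.13
Adjust for 67% response: 126.13 / 0.67 = 188.25.
Round up → n = 189 per group.

n = 189 per group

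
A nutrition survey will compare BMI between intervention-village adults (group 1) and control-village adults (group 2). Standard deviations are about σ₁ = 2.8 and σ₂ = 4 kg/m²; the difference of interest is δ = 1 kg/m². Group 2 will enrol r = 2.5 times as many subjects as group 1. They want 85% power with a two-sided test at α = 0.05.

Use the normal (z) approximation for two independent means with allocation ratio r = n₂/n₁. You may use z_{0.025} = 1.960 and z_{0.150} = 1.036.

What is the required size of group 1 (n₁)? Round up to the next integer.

n₁ = 128

n₁ = (z_{α/2} + z_β)² · (σ₁² + σ₂²/r) / δ²
   = (1.960 + 1.036)² · (2.8² + 4²/2.5) / 1²
   = 8.9760 · (7.84 + 6.4) / 1
   = 8.9760 · 14.24 / 1
   = 127.82
Round up → n₁ = 128; n₂ = r·n₁ = 2.5 × 128 = 320.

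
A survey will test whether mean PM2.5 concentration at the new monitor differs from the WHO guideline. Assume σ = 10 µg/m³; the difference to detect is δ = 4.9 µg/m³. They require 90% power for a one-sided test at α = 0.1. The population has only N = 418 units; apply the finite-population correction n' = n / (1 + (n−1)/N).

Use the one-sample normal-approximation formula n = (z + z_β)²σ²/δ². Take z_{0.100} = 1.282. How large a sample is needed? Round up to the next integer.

n = 26

n = (z_α + z_β)² · σ² / δ²
  = (1.282 + 1.282)² · 10² / 4.9²
  = 6.5741 · 100 / 24.01
  = 27.38
Finite-population correction (N = 418): 27.38 / (1 + (27.38 − 1)/418) = 25.76.
Round up → n = 26.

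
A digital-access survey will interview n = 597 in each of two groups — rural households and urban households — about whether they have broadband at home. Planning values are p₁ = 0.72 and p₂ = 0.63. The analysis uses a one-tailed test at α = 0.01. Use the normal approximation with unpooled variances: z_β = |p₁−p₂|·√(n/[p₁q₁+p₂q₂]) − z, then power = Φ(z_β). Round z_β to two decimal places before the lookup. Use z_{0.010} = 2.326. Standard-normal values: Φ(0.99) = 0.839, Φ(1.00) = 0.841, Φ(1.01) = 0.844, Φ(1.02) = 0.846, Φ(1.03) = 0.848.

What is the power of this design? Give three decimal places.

z_β = |p₁−p₂|·√(n/[p₁q₁+p₂q₂]) − z_α
    = 0.09 · √(597/0.4347) − 2.326
    = 0.09 · 37.0589 − 2.326
    = 3.3353 − 2.326 = 1.0093 → 1.01
Power = Φ(1.01) = 0.844.

Power ≈ 0.844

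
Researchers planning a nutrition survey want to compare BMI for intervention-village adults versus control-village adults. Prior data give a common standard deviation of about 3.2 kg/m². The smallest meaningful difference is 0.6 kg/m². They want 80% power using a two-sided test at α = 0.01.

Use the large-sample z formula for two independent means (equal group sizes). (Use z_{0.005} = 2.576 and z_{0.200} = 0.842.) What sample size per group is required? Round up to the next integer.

n = (z_{α/2} + z_β)² · (σ₁² + σ₂²) / δ²
  = (2.576 + 0.842)² · (2·3.2² = 20.48) / 0.6²
  = 11.6827 · 20.48 / 0.36
  = 664.62
Round up → n = 665 per group.

n = 665 per group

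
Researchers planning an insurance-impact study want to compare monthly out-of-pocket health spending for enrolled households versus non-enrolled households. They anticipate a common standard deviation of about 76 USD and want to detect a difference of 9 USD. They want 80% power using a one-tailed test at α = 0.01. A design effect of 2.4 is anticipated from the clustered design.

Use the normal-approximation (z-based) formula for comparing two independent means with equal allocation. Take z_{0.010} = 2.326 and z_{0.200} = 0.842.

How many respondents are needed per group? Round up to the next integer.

n = (z_α + z_β)² · (σ₁² + σ₂²) / δ²
  = (2.326 + 0.842)² · (2·76² = 11552) / 9²
  = 10.0362 · 11552 / 81
  = 1431.34
Design effect: 2.4 × 1431.34 = 3435.21.
Round up → n = 3436 per group.

n = 3436 per group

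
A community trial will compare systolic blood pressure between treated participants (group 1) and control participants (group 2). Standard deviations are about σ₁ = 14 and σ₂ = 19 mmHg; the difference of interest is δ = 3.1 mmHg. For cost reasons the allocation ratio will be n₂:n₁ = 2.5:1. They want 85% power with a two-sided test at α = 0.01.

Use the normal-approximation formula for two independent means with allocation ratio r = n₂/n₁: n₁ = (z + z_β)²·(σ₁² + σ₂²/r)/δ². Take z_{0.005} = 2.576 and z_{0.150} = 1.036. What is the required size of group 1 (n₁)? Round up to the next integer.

n₁ = (z_{α/2} + z_β)² · (σ₁² + σ₂²/r) / δ²
   = (2.576 + 1.036)² · (14² + 19²/2.5) / 3.1²
   = 13.0465 · (196 + 144.4) / 9.61
   = 13.0465 · 340.4 / 9.61
   = 462.13
Round up → n₁ = 463; n₂ = r·n₁ = 2.5 × 463 = 1158.

n₁ = 463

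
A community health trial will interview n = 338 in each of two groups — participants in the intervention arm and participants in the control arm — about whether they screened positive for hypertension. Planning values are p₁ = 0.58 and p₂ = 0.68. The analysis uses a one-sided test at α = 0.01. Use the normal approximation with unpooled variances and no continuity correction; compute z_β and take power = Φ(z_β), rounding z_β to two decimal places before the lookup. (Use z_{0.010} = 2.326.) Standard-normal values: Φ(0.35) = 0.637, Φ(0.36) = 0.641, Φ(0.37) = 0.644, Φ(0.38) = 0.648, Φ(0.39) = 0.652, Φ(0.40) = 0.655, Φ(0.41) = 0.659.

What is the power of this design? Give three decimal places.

z_β = |p₁−p₂|·√(n/[p₁q₁+p₂q₂]) − z_α
    = 0.10 · √(338/0.4612) − 2.326
    = 0.10 · 27.0716 − 2.326
    = 2.7072 − 2.326 = 0.3812 → 0.38
Power = Φ(0.38) = 0.648.

Power ≈ 0.648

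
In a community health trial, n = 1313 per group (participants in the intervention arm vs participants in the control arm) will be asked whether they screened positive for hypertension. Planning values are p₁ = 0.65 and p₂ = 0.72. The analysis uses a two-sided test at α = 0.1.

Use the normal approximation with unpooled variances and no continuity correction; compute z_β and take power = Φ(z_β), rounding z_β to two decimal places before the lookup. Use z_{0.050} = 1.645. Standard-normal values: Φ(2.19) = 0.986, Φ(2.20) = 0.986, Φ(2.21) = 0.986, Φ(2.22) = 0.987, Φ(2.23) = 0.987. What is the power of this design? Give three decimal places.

Power ≈ 0.987

z_β = |p₁−p₂|·√(n/[p₁q₁+p₂q₂]) − z_{α/2}
    = 0.07 · √(1313/0.4291) − 1.645
    = 0.07 · 55.3163 − 1.645
    = 3.8721 − 1.645 = 2.2271 → 2.23
Power = Φ(2.23) = 0.987.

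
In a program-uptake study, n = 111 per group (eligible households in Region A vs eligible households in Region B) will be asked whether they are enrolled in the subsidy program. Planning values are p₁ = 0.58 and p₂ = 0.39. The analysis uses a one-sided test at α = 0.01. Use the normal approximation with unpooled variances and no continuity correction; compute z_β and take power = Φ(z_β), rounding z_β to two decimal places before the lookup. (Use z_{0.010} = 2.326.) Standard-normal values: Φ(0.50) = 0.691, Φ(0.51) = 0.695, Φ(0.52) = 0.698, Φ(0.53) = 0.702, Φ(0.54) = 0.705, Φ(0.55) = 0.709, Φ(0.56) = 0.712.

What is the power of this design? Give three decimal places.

z_β = |p₁−p₂|·√(n/[p₁q₁+p₂q₂]) − z_α
    = 0.19 · √(111/0.4815) − 2.326
    = 0.19 · 15.1832 − 2.326
    = 2.8848 − 2.326 = 0.5588 → 0.56
Power = Φ(0.56) = 0.712.

Power ≈ 0.712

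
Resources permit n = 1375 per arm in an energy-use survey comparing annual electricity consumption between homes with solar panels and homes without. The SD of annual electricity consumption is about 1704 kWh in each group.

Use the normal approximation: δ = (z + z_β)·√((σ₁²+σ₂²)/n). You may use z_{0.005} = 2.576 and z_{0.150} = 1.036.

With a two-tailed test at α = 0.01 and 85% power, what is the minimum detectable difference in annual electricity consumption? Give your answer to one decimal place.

δ = (z_{α/2} + z_β) · √((σ₁²+σ₂²)/n)
  = (2.576 + 1.036) · √(5807232/1375)
  = 3.612 · √4223.4
  = 3.612 · 64.9880
  = 234.7367

Minimum detectable difference ≈ 234.7 kWh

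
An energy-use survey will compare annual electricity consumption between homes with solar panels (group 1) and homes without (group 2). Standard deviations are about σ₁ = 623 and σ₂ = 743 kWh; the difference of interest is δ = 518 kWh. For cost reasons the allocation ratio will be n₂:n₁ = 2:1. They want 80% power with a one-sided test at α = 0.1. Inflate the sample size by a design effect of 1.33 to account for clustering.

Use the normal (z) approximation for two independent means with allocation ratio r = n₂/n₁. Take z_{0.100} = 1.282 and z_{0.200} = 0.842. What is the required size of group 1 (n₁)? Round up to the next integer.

n₁ = (z_α + z_β)² · (σ₁² + σ₂²/r) / δ²
   = (1.282 + 0.842)² · (623² + 743²/2) / 518²
   = 4.5114 · (388129 + 276024.5) / 268324
   = 4.5114 · 664153.5 / 268324
   = 11.17
Design effect: 1.33 × 11.17 = 14.85.
Round up → n₁ = 15; n₂ = r·n₁ = 2 × 15 = 30.

n₁ = 15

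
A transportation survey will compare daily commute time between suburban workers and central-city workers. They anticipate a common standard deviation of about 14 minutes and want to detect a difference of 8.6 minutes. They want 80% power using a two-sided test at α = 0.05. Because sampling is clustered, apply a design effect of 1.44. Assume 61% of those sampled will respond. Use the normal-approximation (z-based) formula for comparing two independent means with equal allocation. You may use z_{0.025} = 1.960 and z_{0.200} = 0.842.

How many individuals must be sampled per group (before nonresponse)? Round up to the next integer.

n = 99 per group

n = (z_{α/2} + z_β)² · (σ₁² + σ₂²) / δ²
  = (1.960 + 0.842)² · (2·14² = 392) / 8.6²
  = 7.8512 · 392 / 73.96
  = 41.61
Design effect: 1.44 × 41.61 = 59.92.
Adjust for 61% response: 59.92 / 0.61 = 98.23.
Round up → n = 99 per group.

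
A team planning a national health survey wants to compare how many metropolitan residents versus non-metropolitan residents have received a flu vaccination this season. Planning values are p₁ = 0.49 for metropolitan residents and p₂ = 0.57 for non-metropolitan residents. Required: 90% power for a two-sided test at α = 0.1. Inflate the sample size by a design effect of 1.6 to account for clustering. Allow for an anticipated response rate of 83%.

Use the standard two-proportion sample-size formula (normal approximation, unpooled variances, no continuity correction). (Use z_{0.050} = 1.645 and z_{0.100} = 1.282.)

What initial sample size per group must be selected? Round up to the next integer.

n = (z_{α/2} + z_β)² · [p₁(1−p₁) + p₂(1−p₂)] / (p₁ − p₂)²
  = (1.645 + 1.282)² · (0.49·0.51 + 0.57·0.43) / (-0.08)²
  = (2.927)² · (0.2499 + 0.2451) / 0.0064
  = 8.5673 · 0.4950 / 0.0064
  = 662.63
Design effect: 1.6 × 662.63 = 1060.21.
Adjust for 83% response: 1060.21 / 0.83 = 1277.36.
Round up → n = 1278 per group.

n = 1278 per group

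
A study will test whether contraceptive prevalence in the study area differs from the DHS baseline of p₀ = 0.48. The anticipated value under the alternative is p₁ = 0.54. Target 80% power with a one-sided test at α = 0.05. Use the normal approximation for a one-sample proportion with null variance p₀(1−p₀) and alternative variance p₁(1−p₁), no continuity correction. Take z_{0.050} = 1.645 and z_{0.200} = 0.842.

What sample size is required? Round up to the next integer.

n = [z_α·√(p₀q₀) + z_β·√(p₁q₁)]² / (p₁ − p₀)²
  = [1.645·√(0.48·0.52) + 0.842·√(0.54·0.46)]² / (0.06)²
  = [1.645·0.4996 + 0.842·0.4984]² / 0.0036
  = [1.2415]² / 0.0036
  = 428.14
Round up → n = 429.

n = 429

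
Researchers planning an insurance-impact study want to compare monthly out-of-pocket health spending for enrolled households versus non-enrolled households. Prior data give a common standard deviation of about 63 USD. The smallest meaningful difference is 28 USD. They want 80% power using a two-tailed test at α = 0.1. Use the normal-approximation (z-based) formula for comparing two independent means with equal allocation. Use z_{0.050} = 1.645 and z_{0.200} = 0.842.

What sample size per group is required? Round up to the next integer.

n = (z_{α/2} + z_β)² · (σ₁² + σ₂²) / δ²
  = (1.645 + 0.842)² · (2·63² = 7938) / 28²
  = 6.1852 · 7938 / 784
  = 62.62
Round up → n = 63 per group.

n = 63 per group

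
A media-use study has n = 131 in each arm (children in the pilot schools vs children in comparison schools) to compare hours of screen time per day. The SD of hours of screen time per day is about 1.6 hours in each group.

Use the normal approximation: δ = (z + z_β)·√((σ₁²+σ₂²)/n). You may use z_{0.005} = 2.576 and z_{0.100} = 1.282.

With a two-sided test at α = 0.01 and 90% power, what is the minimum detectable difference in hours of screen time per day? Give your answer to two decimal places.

Minimum detectable difference ≈ 0.76 hours

δ = (z_{α/2} + z_β) · √((σ₁²+σ₂²)/n)
  = (2.576 + 1.282) · √(5.12/131)
  = 3.858 · √0.03908
  = 3.858 · 0.1977
  = 0.7627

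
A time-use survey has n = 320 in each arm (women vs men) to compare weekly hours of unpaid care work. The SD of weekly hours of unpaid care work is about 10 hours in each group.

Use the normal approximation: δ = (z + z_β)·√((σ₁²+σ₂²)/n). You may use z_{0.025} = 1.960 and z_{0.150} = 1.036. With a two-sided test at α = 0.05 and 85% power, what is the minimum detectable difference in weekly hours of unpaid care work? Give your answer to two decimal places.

δ = (z_{α/2} + z_β) · √((σ₁²+σ₂²)/n)
  = (1.960 + 1.036) · √(200/320)
  = 2.996 · √0.625
  = 2.996 · 0.7906
  = 2.3685

Minimum detectable difference ≈ 2.37 hours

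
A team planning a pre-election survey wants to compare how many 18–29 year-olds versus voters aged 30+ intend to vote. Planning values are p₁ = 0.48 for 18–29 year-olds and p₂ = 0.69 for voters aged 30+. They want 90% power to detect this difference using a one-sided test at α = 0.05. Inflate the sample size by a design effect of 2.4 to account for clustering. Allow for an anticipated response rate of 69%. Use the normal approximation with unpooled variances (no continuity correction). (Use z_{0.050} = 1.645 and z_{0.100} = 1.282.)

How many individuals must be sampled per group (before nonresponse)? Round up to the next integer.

n = (z_α + z_β)² · [p₁(1−p₁) + p₂(1−p₂)] / (p₁ − p₂)²
  = (1.645 + 1.282)² · (0.48·0.52 + 0.69·0.31) / (-0.21)²
  = (2.927)² · (0.2496 + 0.2139) / 0.0441
  = 8.5673 · 0.4635 / 0.0441
  = 90.04
Design effect: 2.4 × 90.04 = 216.11.
Adjust for 69% response: 216.11 / 0.69 = 313.20.
Round up → n = 314 per group.

n = 314 per group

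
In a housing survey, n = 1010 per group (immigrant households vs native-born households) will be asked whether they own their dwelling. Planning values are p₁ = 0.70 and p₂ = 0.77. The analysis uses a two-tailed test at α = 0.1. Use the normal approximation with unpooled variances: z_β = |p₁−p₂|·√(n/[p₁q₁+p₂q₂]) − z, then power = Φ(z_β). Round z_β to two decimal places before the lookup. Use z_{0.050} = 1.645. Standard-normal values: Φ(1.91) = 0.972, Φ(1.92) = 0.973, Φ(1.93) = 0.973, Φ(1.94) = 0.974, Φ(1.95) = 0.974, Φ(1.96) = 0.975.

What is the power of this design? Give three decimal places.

z_β = |p₁−p₂|·√(n/[p₁q₁+p₂q₂]) − z_{α/2}
    = 0.07 · √(1010/0.3871) − 1.645
    = 0.07 · 51.0798 − 1.645
    = 3.5756 − 1.645 = 1.9306 → 1.93
Power = Φ(1.93) = 0.973.

Power ≈ 0.973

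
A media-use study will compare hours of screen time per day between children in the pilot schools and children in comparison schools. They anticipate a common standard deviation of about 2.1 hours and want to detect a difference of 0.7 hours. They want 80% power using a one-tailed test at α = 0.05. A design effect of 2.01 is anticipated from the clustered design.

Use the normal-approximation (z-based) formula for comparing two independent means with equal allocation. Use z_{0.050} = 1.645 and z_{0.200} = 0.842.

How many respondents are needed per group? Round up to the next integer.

n = 224 per group

n = (z_α + z_β)² · (σ₁² + σ₂²) / δ²
  = (1.645 + 0.842)² · (2·2.1² = 8.82) / 0.7²
  = 6.1852 · 8.82 / 0.49
  = 111.33
Design effect: 2.01 × 111.33 = 223.78.
Round up → n = 224 per group.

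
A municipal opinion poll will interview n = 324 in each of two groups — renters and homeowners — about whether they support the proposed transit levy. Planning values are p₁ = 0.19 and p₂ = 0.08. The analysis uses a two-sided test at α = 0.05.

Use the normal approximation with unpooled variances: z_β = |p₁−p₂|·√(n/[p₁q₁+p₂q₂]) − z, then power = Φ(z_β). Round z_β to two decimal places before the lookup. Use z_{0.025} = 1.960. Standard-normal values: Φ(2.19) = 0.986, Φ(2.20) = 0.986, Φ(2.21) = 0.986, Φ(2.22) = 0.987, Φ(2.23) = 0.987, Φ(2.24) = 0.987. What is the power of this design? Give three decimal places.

Power ≈ 0.986

z_β = |p₁−p₂|·√(n/[p₁q₁+p₂q₂]) − z_{α/2}
    = 0.11 · √(324/0.2275) − 1.960
    = 0.11 · 37.7383 − 1.960
    = 4.1512 − 1.960 = 2.1912 → 2.19
Power = Φ(2.19) = 0.986.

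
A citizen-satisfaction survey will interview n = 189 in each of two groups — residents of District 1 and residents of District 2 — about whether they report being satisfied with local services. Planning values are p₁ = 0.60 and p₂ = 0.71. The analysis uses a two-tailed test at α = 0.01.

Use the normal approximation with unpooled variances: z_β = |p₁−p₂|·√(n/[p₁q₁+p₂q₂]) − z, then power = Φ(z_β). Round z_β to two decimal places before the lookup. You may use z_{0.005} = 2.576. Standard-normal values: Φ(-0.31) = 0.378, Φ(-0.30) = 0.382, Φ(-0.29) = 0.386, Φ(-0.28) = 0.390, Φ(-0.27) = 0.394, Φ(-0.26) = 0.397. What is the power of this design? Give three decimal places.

Power ≈ 0.378

z_β = |p₁−p₂|·√(n/[p₁q₁+p₂q₂]) − z_{α/2}
    = 0.11 · √(189/0.4459) − 2.576
    = 0.11 · 20.5879 − 2.576
    = 2.2647 − 2.576 = -0.3113 → -0.31
Power = Φ(-0.31) = 0.378.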